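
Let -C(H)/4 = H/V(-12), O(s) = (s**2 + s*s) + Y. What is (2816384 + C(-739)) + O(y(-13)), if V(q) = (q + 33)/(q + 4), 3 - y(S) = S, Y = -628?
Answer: 59117980/21 ≈ 2.8151e+6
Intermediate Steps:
y(S) = 3 - S
V(q) = (33 + q)/(4 + q)
O(s) = -628 + 2*s**2 (O(s) = (s**2 + s*s) - 628 = (s**2 + s**2) - 628 = 2*s**2 - 628 = -628 + 2*s**2)
C(H) = 32*H/21 (C(H) = -4*H/((33 - 12)/(4 - 12)) = -4*H/(21/(-8)) = -4*H/((-1/8*21)) = -4*H/(-21/8) = -4*H*(-8)/21 = -(-32)*H/21 = 32*H/21)
(2816384 + C(-739)) + O(y(-13)) = (2816384 + (32/21)*(-739)) + (-628 + 2*(3 - 1*(-13))**2) = (2816384 - 23648/21) + (-628 + 2*(3 + 13)**2) = 59120416/21 + (-628 + 2*16**2) = 59120416/21 + (-628 + 2*256) = 59120416/21 + (-628 + 512) = 59120416/21 - 116 = 59117980/21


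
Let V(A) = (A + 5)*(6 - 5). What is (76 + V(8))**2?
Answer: 7921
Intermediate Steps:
V(A) = 5 + A (V(A) = (5 + A)*1 = 5 + A)
(76 + V(8))**2 = (76 + (5 + 8))**2 = (76 + 13)**2 = 89**2 = 7921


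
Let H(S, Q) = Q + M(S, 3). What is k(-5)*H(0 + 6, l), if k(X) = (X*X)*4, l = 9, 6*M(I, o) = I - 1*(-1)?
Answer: 3050/3 ≈ 1016.7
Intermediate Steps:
M(I, o) = 1/6 + I/6 (M(I, o) = (I - 1*(-1))/6 = (I + 1)/6 = (1 + I)/6 = 1/6 + I/6)
k(X) = 4*X**2 (k(X) = X**2*4 = 4*X**2)
H(S, Q) = 1/6 + Q + S/6 (H(S, Q) = Q + (1/6 + S/6) = 1/6 + Q + S/6)
k(-5)*H(0 + 6, l) = (4*(-5)**2)*(1/6 + 9 + (0 + 6)/6) = (4*25)*(1/6 + 9 + (1/6)*6) = 100*(1/6 + 9 + 1) = 100*(61/6) = 3050/3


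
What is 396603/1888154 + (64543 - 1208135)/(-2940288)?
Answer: 207837803177/346982284272 ≈ 0.59899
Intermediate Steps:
396603/1888154 + (64543 - 1208135)/(-2940288) = 396603*(1/1888154) - 1143592*(-1/2940288) = 396603/1888154 + 142949/367536 = 207837803177/346982284272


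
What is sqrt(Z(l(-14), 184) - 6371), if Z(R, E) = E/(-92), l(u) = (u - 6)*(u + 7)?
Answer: I*sqrt(6373) ≈ 79.831*I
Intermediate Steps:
l(u) = (-6 + u)*(7 + u)
Z(R, E) = -E/92 (Z(R, E) = E*(-1/92) = -E/92)
sqrt(Z(l(-14), 184) - 6371) = sqrt(-1/92*184 - 6371) = sqrt(-2 - 6371) = sqrt(-6373) = I*sqrt(6373)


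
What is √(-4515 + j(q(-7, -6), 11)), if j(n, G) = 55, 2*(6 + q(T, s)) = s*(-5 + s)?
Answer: 2*I*√1115 ≈ 66.783*I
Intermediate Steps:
q(T, s) = -6 + s*(-5 + s)/2 (q(T, s) = -6 + (s*(-5 + s))/2 = -6 + s*(-5 + s)/2)
√(-4515 + j(q(-7, -6), 11)) = √(-4515 + 55) = √(-4460) = 2*I*√1115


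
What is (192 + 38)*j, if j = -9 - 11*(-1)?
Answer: 460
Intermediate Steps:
j = 2 (j = -9 + 11 = 2)
(192 + 38)*j = (192 + 38)*2 = 230*2 = 460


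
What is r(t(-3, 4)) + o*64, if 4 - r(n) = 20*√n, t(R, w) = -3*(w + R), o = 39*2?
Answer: 4996 - 20*I*√3 ≈ 4996.0 - 34.641*I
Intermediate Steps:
o = 78
t(R, w) = -3*R - 3*w (t(R, w) = -3*(R + w) = -3*R - 3*w)
r(n) = 4 - 20*√n
r(t(-3, 4)) + o*64 = (4 - 20*√(-3*(-3) - 3*4)) + 78*64 = (4 - 20*√(9 - 12)) + 4992 = (4 - 20*I*√3) + 4992 = 4996 - 20*I*√3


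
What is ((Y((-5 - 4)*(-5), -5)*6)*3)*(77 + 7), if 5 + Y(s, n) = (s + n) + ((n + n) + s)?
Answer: 105840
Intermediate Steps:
Y(s, n) = -5 + 2*s + 3*n (Y(s, n) = -5 + ((s + n) + ((n + n) + s)) = -5 + ((n + s) + (2*n + s)) = -5 + ((n + s) + (s + 2*n)) = -5 + (2*s + 3*n) = -5 + 2*s + 3*n)
((Y((-5 - 4)*(-5), -5)*6)*3)*(77 + 7) = (((-5 + 2*((-5 - 4)*(-5)) + 3*(-5))*6)*3)*(77 + 7) = (((-5 + 2*(-9*(-5)) - 15)*6)*3)*84 = (((-5 + 2*45 - 15)*6)*3)*84 = (((-5 + 90 - 15)*6)*3)*84 = ((70*6)*3)*84 = (420*3)*84 = 1260*84 = 105840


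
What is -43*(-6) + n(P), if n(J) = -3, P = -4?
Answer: 255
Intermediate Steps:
-43*(-6) + n(P) = -43*(-6) - 3 = 258 - 3 = 255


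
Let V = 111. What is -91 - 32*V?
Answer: -3643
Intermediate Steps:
-91 - 32*V = -91 - 32*111 = -91 - 3552 = -3643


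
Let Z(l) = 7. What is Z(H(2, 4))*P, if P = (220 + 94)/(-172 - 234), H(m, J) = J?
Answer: -157/29 ≈ -5.4138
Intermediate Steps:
P = -157/203 (P = 314/(-406) = 314*(-1/406) = -157/203 ≈ -0.77340)
Z(H(2, 4))*P = 7*(-157/203) = -157/29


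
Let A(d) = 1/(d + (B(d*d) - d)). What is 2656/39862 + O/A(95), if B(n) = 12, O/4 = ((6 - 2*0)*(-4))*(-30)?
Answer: 688816688/19931 ≈ 34560.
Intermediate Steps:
O = 2880 (O = 4*(((6 - 2*0)*(-4))*(-30)) = 4*(((6 + 0)*(-4))*(-30)) = 4*((6*(-4))*(-30)) = 4*(-24*(-30)) = 4*720 = 2880)
A(d) = 1/12 (A(d) = 1/(d + (12 - d)) = 1/12)
2656/39862 + O/A(95) = 2656/39862 + 2880/(1/12) = 2656*(1/39862) + 2880*12 = 1328/19931 + 34560 = 688816688/19931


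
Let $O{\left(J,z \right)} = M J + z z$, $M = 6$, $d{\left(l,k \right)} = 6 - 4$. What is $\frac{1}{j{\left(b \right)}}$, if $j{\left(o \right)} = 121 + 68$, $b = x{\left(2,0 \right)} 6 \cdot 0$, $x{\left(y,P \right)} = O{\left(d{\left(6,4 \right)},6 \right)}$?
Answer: $\frac{1}{189} \approx 0.005291$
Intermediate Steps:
$d{\left(l,k \right)} = 2$ ($d{\left(l,k \right)} = 6 - 4 = 2$)
$O{\left(J,z \right)} = z^{2} + 6 J$ ($O{\left(J,z \right)} = 6 J + z z = 6 J + z^{2} = z^{2} + 6 J$)
$x{\left(y,P \right)} = 48$ ($x{\left(y,P \right)} = 6^{2} + 6 \cdot 2 = 36 + 12 = 48$)
$b = 0$ ($b = 48 \cdot 6 \cdot 0 = 288 \cdot 0 = 0$)
$j{\left(o \right)} = 189$
$\frac{1}{j{\left(b \right)}} = \frac{1}{189}$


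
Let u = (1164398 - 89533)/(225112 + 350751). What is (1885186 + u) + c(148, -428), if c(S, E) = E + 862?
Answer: 1085859864925/575863 ≈ 1.8856e+6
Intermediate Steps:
c(S, E) = 862 + E
u = 1074865/575863 ≈ 1.8665
(1885186 + u) + c(148, -428) = (1885186 + 1074865/575863) + (862 - 428) = 1085609940383/575863 + 434 = 1085859864925/575863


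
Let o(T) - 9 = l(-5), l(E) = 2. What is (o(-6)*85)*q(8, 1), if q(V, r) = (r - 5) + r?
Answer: -2805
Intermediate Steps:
q(V, r) = -5 + 2*r (q(V, r) = (-5 + r) + r = -5 + 2*r)
o(T) = 11 (o(T) = 9 + 2 = 11)
(o(-6)*85)*q(8, 1) = (11*85)*(-5 + 2*1) = 935*(-5 + 2) = 935*(-3) = -2805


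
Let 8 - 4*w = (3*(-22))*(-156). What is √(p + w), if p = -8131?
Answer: I*√10703 ≈ 103.46*I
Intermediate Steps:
w = -2572 (w = 2 - 3*(-22)*(-156)/4 = 2 - (-33)*(-156)/2 = 2 - ¼*10296 = 2 - 2574 = -2572)
√(p + w) = √(-8131 - 2572) = √(-10703) = I*√10703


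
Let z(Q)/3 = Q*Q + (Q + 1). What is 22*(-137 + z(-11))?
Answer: 4312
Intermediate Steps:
z(Q) = 3 + 3*Q + 3*Q**2 (z(Q) = 3*(Q*Q + (Q + 1)) = 3*(Q**2 + (1 + Q)) = 3*(1 + Q + Q**2) = 3 + 3*Q + 3*Q**2)
22*(-137 + z(-11)) = 22*(-137 + (3 + 3*(-11) + 3*(-11)**2)) = 22*(-137 + (3 - 33 + 3*121)) = 22*(-137 + (3 - 33 + 363)) = 22*(-137 + 333) = 22*196 = 4312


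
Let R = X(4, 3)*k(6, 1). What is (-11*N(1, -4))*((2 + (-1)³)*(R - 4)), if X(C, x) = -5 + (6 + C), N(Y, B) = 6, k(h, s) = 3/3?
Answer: -66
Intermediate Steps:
k(h, s) = 1 (k(h, s) = 3*(⅓) = 1)
X(C, x) = 1 + C
R = 5 (R = (1 + 4)*1 = 5*1 = 5)
(-11*N(1, -4))*((2 + (-1)³)*(R - 4)) = (-11*6)*((2 + (-1)³)*(5 - 4)) = -66*(2 - 1) = -66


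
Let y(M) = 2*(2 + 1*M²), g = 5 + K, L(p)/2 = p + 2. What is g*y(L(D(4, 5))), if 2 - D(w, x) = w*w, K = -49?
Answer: -50864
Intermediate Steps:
D(w, x) = 2 - w² (D(w, x) = 2 - w*w = 2 - w²)
L(p) = 4 + 2*p (L(p) = 2*(p + 2) = 2*(2 + p) = 4 + 2*p)
g = -44 (g = 5 - 49 = -44)
y(M) = 4 + 2*M² (y(M) = 2*(2 + M²) = 4 + 2*M²)
g*y(L(D(4, 5))) = -44*(4 + 2*(4 + 2*(2 - 1*4²))²) = -44*(4 + 2*(4 + 2*(2 - 1*16))²) = -44*(4 + 2*(4 + 2*(2 - 16))²) = -44*(4 + 2*(4 + 2*(-14))²) = -44*(4 + 2*(4 - 28)²) = -44*(4 + 2*(-24)²) = -44*(4 + 2*576) = -44*(4 + 1152) = -44*1156 = -50864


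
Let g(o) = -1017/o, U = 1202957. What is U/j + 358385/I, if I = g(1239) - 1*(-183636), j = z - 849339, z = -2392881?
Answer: 43184096384583/27321585967820 ≈ 1.5806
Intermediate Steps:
j = -3242220 (j = -2392881 - 849339 = -3242220)
I = 75841329/413 (I = -1017/1239 - 1*(-183636) = -1017*1/1239 + 183636 = -339/413 + 183636 = 75841329/413 ≈ 1.8364e+5)
U/j + 358385/I = 1202957/(-3242220) + 358385/(75841329/413) = 1202957*(-1/3242220) + 358385*(413/75841329) = -1202957/3242220 + 148013005/75841329 = 43184096384583/27321585967820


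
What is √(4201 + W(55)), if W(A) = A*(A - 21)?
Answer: √6071 ≈ 77.917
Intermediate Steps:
W(A) = A*(-21 + A)
√(4201 + W(55)) = √(4201 + 55*(-21 + 55)) = √(4201 + 55*34) = √(4201 + 1870) = √6071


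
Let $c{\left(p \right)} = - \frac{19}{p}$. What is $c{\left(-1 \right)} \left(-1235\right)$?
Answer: $-23465$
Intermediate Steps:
$c{\left(-1 \right)} \left(-1235\right) = - \frac{19}{-1} \left(-1235\right) = \left(-19\right) \left(-1\right) \left(-1235\right) = 19 \left(-1235\right) = -23465$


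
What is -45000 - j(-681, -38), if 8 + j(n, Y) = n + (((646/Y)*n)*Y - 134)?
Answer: 395749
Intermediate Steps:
j(n, Y) = -142 + 647*n (j(n, Y) = -8 + (n + (((646/Y)*n)*Y - 134)) = -8 + (n + ((646*n/Y)*Y - 134)) = -8 + (n + (646*n - 134)) = -8 + (n + (-134 + 646*n)) = -8 + (-134 + 647*n) = -142 + 647*n)
-45000 - j(-681, -38) = -45000 - (-142 + 647*(-681)) = -45000 - (-142 - 440607) = -45000 - 1*(-440749) = -45000 + 440749 = 395749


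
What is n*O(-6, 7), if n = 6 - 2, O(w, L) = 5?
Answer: 20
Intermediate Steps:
n = 4
n*O(-6, 7) = 4*5 = 20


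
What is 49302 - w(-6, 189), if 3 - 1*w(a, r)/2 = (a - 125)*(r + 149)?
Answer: -39260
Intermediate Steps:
w(a, r) = 6 - 2*(-125 + a)*(149 + r) (w(a, r) = 6 - 2*(a - 125)*(r + 149) = 6 - 2*(-125 + a)*(149 + r))
49302 - w(-6, 189) = 49302 - (37256 - 298*(-6) + 250*189 - 2*(-6)*189) = 49302 - (37256 + 1788 + 47250 + 2268) = 49302 - 1*88562 = 49302 - 88562 = -39260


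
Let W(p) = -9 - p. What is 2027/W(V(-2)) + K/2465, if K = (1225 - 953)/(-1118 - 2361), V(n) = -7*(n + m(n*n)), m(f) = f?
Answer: 204506041/504455 ≈ 405.40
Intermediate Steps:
V(n) = -7*n - 7*n² (V(n) = -7*(n + n*n) = -7*(n + n²) = -7*n - 7*n²)
K = -272/3479 (K = 272/(-3479) = 272*(-1/3479) = -272/3479 ≈ -0.078183)
2027/W(V(-2)) + K/2465 = 2027/(-9 - 7*(-2)*(-1 - 1*(-2))) - 272/3479/2465 = 2027/(-9 - 7*(-2)*(-1 + 2)) - 272/3479*1/2465 = 2027/(-9 - 7*(-2)) - 16/504455 = 2027/(-9 - 1*(-14)) - 16/504455 = 2027/(-9 + 14) - 16/504455 = 2027/5 - 16/504455 = 204506041/504455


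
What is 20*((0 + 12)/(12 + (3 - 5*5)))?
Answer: -24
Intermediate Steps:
20*((0 + 12)/(12 + (3 - 5*5))) = 20*(12/(12 + (3 - 25))) = 20*(12/(12 - 22)) = 20*(12/(-10)) = 20*(12*(-1/10)) = 20*(-6/5) = -24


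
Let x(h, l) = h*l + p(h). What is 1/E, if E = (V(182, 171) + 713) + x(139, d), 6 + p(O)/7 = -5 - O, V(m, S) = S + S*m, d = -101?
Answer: 1/16917 ≈ 5.9112e-5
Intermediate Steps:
p(O) = -77 - 7*O (p(O) = -42 + 7*(-5 - O) = -42 + (-35 - 7*O) = -77 - 7*O)
x(h, l) = -77 - 7*h + h*l (x(h, l) = h*l + (-77 - 7*h) = -77 - 7*h + h*l)
E = 16917 (E = (171*(1 + 182) + 713) + (-77 - 7*139 + 139*(-101)) = (171*183 + 713) + (-77 - 973 - 14039) = (31293 + 713) - 15089 = 32006 - 15089 = 16917)
1/E = 1/16917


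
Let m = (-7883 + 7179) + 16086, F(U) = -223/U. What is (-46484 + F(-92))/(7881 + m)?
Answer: -4276305/2140196 ≈ -1.9981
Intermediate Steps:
m = 15382 (m = -704 + 16086 = 15382)
(-46484 + F(-92))/(7881 + m) = (-46484 - 223/(-92))/(7881 + 15382) = (-46484 - 223*(-1/92))/23263 = (-46484 + 223/92)*(1/23263) = -4276305/92*1/23263 = -4276305/2140196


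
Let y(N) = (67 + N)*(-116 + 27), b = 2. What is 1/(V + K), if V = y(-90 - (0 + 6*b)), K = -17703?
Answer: -1/14588 ≈ -6.8550e-5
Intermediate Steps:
y(N) = -5963 - 89*N (y(N) = (67 + N)*(-89) = -5963 - 89*N)
V = 3115 (V = -5963 - 89*(-90 - (0 + 6*2)) = -5963 - 89*(-90 - (0 + 12)) = -5963 - 89*(-90 - 1*12) = -5963 - 89*(-90 - 12) = -5963 - 89*(-102) = -5963 + 9078 = 3115)
1/(V + K) = 1/(3115 - 17703) = 1/(-14588) = -1/14588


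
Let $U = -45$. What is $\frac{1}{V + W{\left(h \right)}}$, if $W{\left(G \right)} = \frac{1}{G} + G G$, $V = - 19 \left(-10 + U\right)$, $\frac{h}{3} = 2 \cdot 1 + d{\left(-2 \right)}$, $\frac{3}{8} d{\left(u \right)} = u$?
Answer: $\frac{10}{11449} \approx 0.00087344$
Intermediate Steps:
$d{\left(u \right)} = \frac{8 u}{3}$
$h = -10$ ($h = 3 \left(2 \cdot 1 + \frac{8}{3} \left(-2\right)\right) = 3 \left(2 - \frac{16}{3}\right) = 3 \left(- \frac{10}{3}\right) = -10$)
$V = 1045$ ($V = - 19 \left(-10 - 45\right) = \left(-19\right) \left(-55\right) = 1045$)
$W{\left(G \right)} = \frac{1}{G} + G^{2}$
$\frac{1}{V + W{\left(h \right)}} = \frac{1}{1045 + \frac{1 + \left(-10\right)^{3}}{-10}} = \frac{1}{1045 - \frac{1 - 1000}{10}} = \frac{1}{1045 - - \frac{999}{10}} = \frac{1}{1045 + \frac{999}{10}} = \frac{1}{\frac{11449}{10}} = \frac{10}{11449}$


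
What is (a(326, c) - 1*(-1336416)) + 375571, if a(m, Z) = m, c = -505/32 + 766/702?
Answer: 1712313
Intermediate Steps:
c = -164999/11232 (c = -505*1/32 + 766*(1/702) = -505/32 + 383/351 = -164999/11232 ≈ -14.690)
(a(326, c) - 1*(-1336416)) + 375571 = (326 - 1*(-1336416)) + 375571 = (326 + 1336416) + 375571 = 1336742 + 375571 = 1712313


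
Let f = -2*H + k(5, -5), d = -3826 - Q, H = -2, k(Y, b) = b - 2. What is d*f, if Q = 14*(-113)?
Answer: 6732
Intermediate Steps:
k(Y, b) = -2 + b
Q = -1582
d = -2244 (d = -3826 - 1*(-1582) = -3826 + 1582 = -2244)
f = -3 (f = -2*(-2) + (-2 - 5) = 4 - 7 = -3)
d*f = -2244*(-3) = 6732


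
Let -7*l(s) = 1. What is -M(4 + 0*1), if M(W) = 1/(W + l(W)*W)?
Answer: -7/24 ≈ -0.29167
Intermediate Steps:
l(s) = -1/7 (l(s) = -1/7*1 = -1/7)
M(W) = 7/(6*W) (M(W) = 1/(W - W/7) = 1/(6*W/7) = 7/(6*W))
-M(4 + 0*1) = -7/(6*(4 + 0*1)) = -7/(6*(4 + 0)) = -7/(6*4) = -1*7/24 = -7/24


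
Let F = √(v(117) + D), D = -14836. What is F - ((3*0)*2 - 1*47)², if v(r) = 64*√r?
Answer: -2209 + 2*I*√(3709 - 48*√13) ≈ -2209.0 + 118.93*I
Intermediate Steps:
F = √(-14836 + 192*√13) (F = √(64*√117 - 14836) = √(64*(3*√13) - 14836) = √(192*√13 - 14836) = √(-14836 + 192*√13) ≈ 118.93*I)
F - ((3*0)*2 - 1*47)² = 2*√(-3709 + 48*√13) - ((3*0)*2 - 1*47)² = 2*√(-3709 + 48*√13) - (0*2 - 47)² = 2*√(-3709 + 48*√13) - (0 - 47)² = 2*√(-3709 + 48*√13) - 1*(-47)² = 2*√(-3709 + 48*√13) - 1*2209 = 2*√(-3709 + 48*√13) - 2209 = -2209 + 2*√(-3709 + 48*√13)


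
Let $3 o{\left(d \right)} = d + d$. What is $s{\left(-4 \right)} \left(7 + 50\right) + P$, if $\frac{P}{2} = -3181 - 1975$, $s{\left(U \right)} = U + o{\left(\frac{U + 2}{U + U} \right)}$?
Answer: $- \frac{21061}{2} \approx -10531.0$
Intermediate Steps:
$o{\left(d \right)} = \frac{2 d}{3}$ ($o{\left(d \right)} = \frac{d + d}{3} = \frac{2 d}{3}$)
$s{\left(U \right)} = U + \frac{2 + U}{3 U}$ ($s{\left(U \right)} = U + \frac{2 \frac{U + 2}{U + U}}{3} = U + \frac{2 \frac{2 + U}{2 U}}{3} = U + \frac{2 + U}{3 U}$)
$P = -10312$ ($P = 2 \left(-3181 - 1975\right) = 2 \left(-5156\right) = -10312$)
$s{\left(-4 \right)} \left(7 + 50\right) + P = \left(\frac{1}{3} - 4 + \frac{2}{3 \left(-4\right)}\right) \left(7 + 50\right) - 10312 = \left(\frac{1}{3} - 4 + \frac{2}{3} \left(- \frac{1}{4}\right)\right) 57 - 10312 = \left(\frac{1}{3} - 4 - \frac{1}{6}\right) 57 - 10312 = \left(- \frac{23}{6}\right) 57 - 10312 = - \frac{437}{2} - 10312 = - \frac{21061}{2}$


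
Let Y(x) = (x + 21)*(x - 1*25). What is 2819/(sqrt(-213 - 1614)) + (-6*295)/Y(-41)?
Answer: -59/44 - 2819*I*sqrt(203)/609 ≈ -1.3409 - 65.952*I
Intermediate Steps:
Y(x) = (-25 + x)*(21 + x) (Y(x) = (21 + x)*(x - 25) = (21 + x)*(-25 + x) = (-25 + x)*(21 + x))
2819/(sqrt(-213 - 1614)) + (-6*295)/Y(-41) = 2819/(sqrt(-213 - 1614)) + (-6*295)/(-525 + (-41)**2 - 4*(-41)) = 2819/(sqrt(-1827)) - 1770/(-525 + 1681 + 164) = 2819/((3*I*sqrt(203))) - 1770/1320 = 2819*(-I*sqrt(203)/609) - 1770*1/1320 = -2819*I*sqrt(203)/609 - 59/44 = -59/44 - 2819*I*sqrt(203)/609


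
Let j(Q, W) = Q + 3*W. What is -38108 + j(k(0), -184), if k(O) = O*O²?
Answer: -38660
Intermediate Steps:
k(O) = O³
-38108 + j(k(0), -184) = -38108 + (0³ + 3*(-184)) = -38108 + (0 - 552) = -38108 - 552 = -38660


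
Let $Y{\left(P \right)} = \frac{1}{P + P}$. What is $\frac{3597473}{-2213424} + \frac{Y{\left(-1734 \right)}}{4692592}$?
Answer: $- \frac{1219686425742269}{750438768299328} \approx -1.6253$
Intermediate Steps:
$Y{\left(P \right)} = \frac{1}{2 P}$
$\frac{3597473}{-2213424} + \frac{Y{\left(-1734 \right)}}{4692592} = \frac{3597473}{-2213424} + \frac{\frac{1}{2} \frac{1}{-1734}}{4692592} = 3597473 \left(- \frac{1}{2213424}\right) + \frac{1}{2} \left(- \frac{1}{1734}\right) \frac{1}{4692592} = - \frac{3597473}{2213424} - \frac{1}{16273909056} = - \frac{1219686425742269}{750438768299328}$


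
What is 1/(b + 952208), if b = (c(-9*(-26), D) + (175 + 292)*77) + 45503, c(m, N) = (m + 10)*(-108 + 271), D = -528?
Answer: 1/1073442 ≈ 9.3158e-7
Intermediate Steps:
c(m, N) = 1630 + 163*m (c(m, N) = (10 + m)*163 = 1630 + 163*m)
b = 121234 (b = ((1630 + 163*(-9*(-26))) + (175 + 292)*77) + 45503 = ((1630 + 163*234) + 467*77) + 45503 = ((1630 + 38142) + 35959) + 45503 = (39772 + 35959) + 45503 = 75731 + 45503 = 121234)
1/(b + 952208) = 1/(121234 + 952208) = 1/1073442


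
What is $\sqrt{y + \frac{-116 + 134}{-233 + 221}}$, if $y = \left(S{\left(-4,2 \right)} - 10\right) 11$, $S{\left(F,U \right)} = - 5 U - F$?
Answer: $\frac{i \sqrt{710}}{2} \approx 13.323 i$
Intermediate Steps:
$S{\left(F,U \right)} = - F - 5 U$
$y = -176$ ($y = \left(\left(\left(-1\right) \left(-4\right) - 10\right) - 10\right) 11 = \left(\left(4 - 10\right) - 10\right) 11 = \left(-6 - 10\right) 11 = \left(-16\right) 11 = -176$)
$\sqrt{y + \frac{-116 + 134}{-233 + 221}} = \sqrt{-176 + \frac{-116 + 134}{-233 + 221}} = \sqrt{-176 + \frac{18}{-12}} = \sqrt{-176 + 18 \left(- \frac{1}{12}\right)} = \sqrt{-176 - \frac{3}{2}} = \sqrt{- \frac{355}{2}} = \frac{i \sqrt{710}}{2}$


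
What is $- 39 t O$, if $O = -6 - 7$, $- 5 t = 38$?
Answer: $- \frac{19266}{5} \approx -3853.2$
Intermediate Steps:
$t = - \frac{38}{5}$ ($t = \left(- \frac{1}{5}\right) 38 = - \frac{38}{5} \approx -7.6$)
$O = -13$ ($O = -6 - 7 = -13$)
$- 39 t O = \left(-39\right) \left(- \frac{38}{5}\right) \left(-13\right) = \frac{1482}{5} \left(-13\right) = - \frac{19266}{5}$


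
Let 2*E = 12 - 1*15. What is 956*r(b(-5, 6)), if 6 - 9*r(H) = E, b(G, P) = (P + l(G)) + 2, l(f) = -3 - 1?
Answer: 2390/3 ≈ 796.67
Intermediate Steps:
l(f) = -4
E = -3/2 (E = (12 - 1*15)/2 = (12 - 15)/2 = (½)*(-3) = -3/2 ≈ -1.5000)
b(G, P) = -2 + P (b(G, P) = (P - 4) + 2 = (-4 + P) + 2 = -2 + P)
r(H) = ⅚ (r(H) = ⅔ - ⅑*(-3/2) = ⅔ + ⅙ = ⅚)
956*r(b(-5, 6)) = 956*(⅚) = 2390/3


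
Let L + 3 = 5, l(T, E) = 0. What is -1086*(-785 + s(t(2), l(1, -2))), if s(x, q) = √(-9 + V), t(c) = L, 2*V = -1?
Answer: 852510 - 543*I*√38 ≈ 8.5251e+5 - 3347.3*I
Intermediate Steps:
V = -½ (V = (½)*(-1) = -½ ≈ -0.50000)
L = 2 (L = -3 + 5 = 2)
t(c) = 2
s(x, q) = I*√38/2 (s(x, q) = √(-9 - ½) = √(-19/2) = I*√38/2)
-1086*(-785 + s(t(2), l(1, -2))) = -1086*(-785 + I*√38/2) = 852510 - 543*I*√38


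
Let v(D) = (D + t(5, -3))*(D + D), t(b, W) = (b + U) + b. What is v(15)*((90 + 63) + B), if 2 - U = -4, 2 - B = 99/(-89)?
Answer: 12921420/89 ≈ 1.4518e+5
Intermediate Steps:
B = 277/89 (B = 2 - 99/(-89) = 2 - 99*(-1)/89 = 2 - 1*(-99/89) = 2 + 99/89 = 277/89 ≈ 3.1124)
U = 6 (U = 2 - 1*(-4) = 2 + 4 = 6)
t(b, W) = 6 + 2*b (t(b, W) = (b + 6) + b = (6 + b) + b = 6 + 2*b)
v(D) = 2*D*(16 + D) (v(D) = (D + (6 + 2*5))*(D + D) = (D + (6 + 10))*(2*D) = (D + 16)*(2*D) = (16 + D)*(2*D) = 2*D*(16 + D))
v(15)*((90 + 63) + B) = (2*15*(16 + 15))*((90 + 63) + 277/89) = (2*15*31)*(153 + 277/89) = 930*(13894/89) = 12921420/89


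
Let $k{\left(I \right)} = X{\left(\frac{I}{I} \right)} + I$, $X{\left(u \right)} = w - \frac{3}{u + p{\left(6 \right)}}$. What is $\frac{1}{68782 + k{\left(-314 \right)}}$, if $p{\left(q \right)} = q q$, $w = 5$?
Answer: $\frac{37}{2533498} \approx 1.4604 \cdot 10^{-5}$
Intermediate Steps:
$p{\left(q \right)} = q^{2}$
$X{\left(u \right)} = 5 - \frac{3}{36 + u}$ ($X{\left(u \right)} = 5 - \frac{3}{u + 6^{2}} = 5 - \frac{3}{u + 36} = 5 - \frac{3}{36 + u}$)
$k{\left(I \right)} = \frac{182}{37} + I$ ($k{\left(I \right)} = \frac{177 + 5 \frac{I}{I}}{36 + \frac{I}{I}} + I = \frac{177 + 5 \cdot 1}{36 + 1} + I = \frac{177 + 5}{37} + I = \frac{1}{37} \cdot 182 + I = \frac{182}{37} + I$)
$\frac{1}{68782 + k{\left(-314 \right)}} = \frac{1}{68782 + \left(\frac{182}{37} - 314\right)} = \frac{1}{68782 - \frac{11436}{37}} = \frac{1}{\frac{2533498}{37}} = \frac{37}{2533498}$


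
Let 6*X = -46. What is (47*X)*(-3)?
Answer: 1081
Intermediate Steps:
X = -23/3 (X = (⅙)*(-46) = -23/3 ≈ -7.6667)
(47*X)*(-3) = (47*(-23/3))*(-3) = -1081/3*(-3) = 1081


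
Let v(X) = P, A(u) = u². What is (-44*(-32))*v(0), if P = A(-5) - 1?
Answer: 33792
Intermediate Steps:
P = 24 (P = (-5)² - 1 = 25 - 1 = 24)
v(X) = 24
(-44*(-32))*v(0) = -44*(-32)*24 = 1408*24 = 33792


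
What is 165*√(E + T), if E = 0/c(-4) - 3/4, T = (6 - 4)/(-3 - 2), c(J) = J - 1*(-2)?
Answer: 33*I*√115/2 ≈ 176.94*I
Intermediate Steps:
c(J) = 2 + J (c(J) = J + 2 = 2 + J)
T = -⅖ (T = 2/(-5) = 2*(-⅕) = -⅖ ≈ -0.40000)
E = -¾ (E = 0/(2 - 4) - 3/4 = 0/(-2) - 3*¼ = 0*(-½) - ¾ = 0 - ¾ = -¾ ≈ -0.75000)
165*√(E + T) = 165*√(-¾ - ⅖) = 165*√(-23/20) = 165*(I*√115/10) = 33*I*√115/2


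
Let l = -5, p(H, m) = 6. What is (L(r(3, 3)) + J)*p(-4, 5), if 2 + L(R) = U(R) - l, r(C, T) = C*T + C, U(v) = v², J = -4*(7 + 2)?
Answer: 666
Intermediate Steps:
J = -36 (J = -4*9 = -36)
r(C, T) = C + C*T
L(R) = 3 + R² (L(R) = -2 + (R² - 1*(-5)) = -2 + (R² + 5) = -2 + (5 + R²) = 3 + R²)
(L(r(3, 3)) + J)*p(-4, 5) = ((3 + (3*(1 + 3))²) - 36)*6 = ((3 + (3*4)²) - 36)*6 = ((3 + 12²) - 36)*6 = ((3 + 144) - 36)*6 = (147 - 36)*6 = 111*6 = 666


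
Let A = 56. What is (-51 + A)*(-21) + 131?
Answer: 26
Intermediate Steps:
(-51 + A)*(-21) + 131 = (-51 + 56)*(-21) + 131 = 5*(-21) + 131 = -105 + 131 = 26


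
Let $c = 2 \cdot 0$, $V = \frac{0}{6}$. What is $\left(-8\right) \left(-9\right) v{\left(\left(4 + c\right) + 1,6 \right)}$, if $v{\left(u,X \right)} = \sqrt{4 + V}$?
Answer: $144$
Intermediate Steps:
$V = 0$ ($V = 0 \cdot \frac{1}{6} = 0$)
$c = 0$
$v{\left(u,X \right)} = 2$ ($v{\left(u,X \right)} = \sqrt{4 + 0} = \sqrt{4} = 2$)
$\left(-8\right) \left(-9\right) v{\left(\left(4 + c\right) + 1,6 \right)} = \left(-8\right) \left(-9\right) 2 = 72 \cdot 2 = 144$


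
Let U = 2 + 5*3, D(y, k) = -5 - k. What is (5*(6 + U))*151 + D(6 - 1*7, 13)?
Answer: 17347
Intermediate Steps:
U = 17 (U = 2 + 15 = 17)
(5*(6 + U))*151 + D(6 - 1*7, 13) = (5*(6 + 17))*151 + (-5 - 1*13) = (5*23)*151 + (-5 - 13) = 115*151 - 18 = 17365 - 18 = 17347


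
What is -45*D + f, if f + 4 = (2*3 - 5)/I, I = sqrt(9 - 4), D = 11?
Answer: -499 + sqrt(5)/5 ≈ -498.55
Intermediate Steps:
I = sqrt(5) ≈ 2.2361
f = -4 + sqrt(5)/5 (f = -4 + (2*3 - 5)/(sqrt(5)) = -4 + (6 - 5)*(sqrt(5)/5) = -4 + 1*(sqrt(5)/5) = -4 + sqrt(5)/5 ≈ -3.5528)
-45*D + f = -45*11 + (-4 + sqrt(5)/5) = -495 + (-4 + sqrt(5)/5) = -499 + sqrt(5)/5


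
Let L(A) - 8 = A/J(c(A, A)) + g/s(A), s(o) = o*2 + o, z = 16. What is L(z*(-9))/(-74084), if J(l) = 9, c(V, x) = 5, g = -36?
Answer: 95/889008 ≈ 0.00010686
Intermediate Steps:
s(o) = 3*o (s(o) = 2*o + o = 3*o)
L(A) = 8 - 12/A + A/9 (L(A) = 8 + (A/9 - 36*1/(3*A)) = 8 + (A*(1/9) - 12/A) = 8 + (A/9 - 12/A) = 8 + (-12/A + A/9) = 8 - 12/A + A/9)
L(z*(-9))/(-74084) = (8 - 12/(16*(-9)) + (16*(-9))/9)/(-74084) = (8 - 12/(-144) + (1/9)*(-144))*(-1/74084) = (8 - 12*(-1/144) - 16)*(-1/74084) = (8 + 1/12 - 16)*(-1/74084) = -95/12*(-1/74084) = 95/889008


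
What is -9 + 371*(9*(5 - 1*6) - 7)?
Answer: -5945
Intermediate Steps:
-9 + 371*(9*(5 - 1*6) - 7) = -9 + 371*(9*(5 - 6) - 7) = -9 + 371*(9*(-1) - 7) = -9 + 371*(-9 - 7) = -9 + 371*(-16) = -9 - 5936 = -5945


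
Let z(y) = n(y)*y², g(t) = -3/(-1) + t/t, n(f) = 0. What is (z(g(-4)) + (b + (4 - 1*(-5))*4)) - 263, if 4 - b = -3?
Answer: -220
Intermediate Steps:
b = 7 (b = 4 - 1*(-3) = 4 + 3 = 7)
g(t) = 4 (g(t) = -3*(-1) + 1 = 3 + 1 = 4)
z(y) = 0 (z(y) = 0*y² = 0)
(z(g(-4)) + (b + (4 - 1*(-5))*4)) - 263 = (0 + (7 + (4 - 1*(-5))*4)) - 263 = (0 + (7 + (4 + 5)*4)) - 263 = (0 + (7 + 9*4)) - 263 = (0 + (7 + 36)) - 263 = (0 + 43) - 263 = 43 - 263 = -220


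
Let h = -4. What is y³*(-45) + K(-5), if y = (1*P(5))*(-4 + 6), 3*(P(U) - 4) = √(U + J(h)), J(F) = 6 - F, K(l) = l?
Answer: -30245 - 5960*√15 ≈ -53328.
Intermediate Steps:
P(U) = 4 + √(10 + U)/3 (P(U) = 4 + √(U + (6 - 1*(-4)))/3 = 4 + √(U + (6 + 4))/3 = 4 + √(U + 10)/3 = 4 + √(10 + U)/3)
y = 8 + 2*√15/3 (y = (1*(4 + √(10 + 5)/3))*(-4 + 6) = (1*(4 + √15/3))*2 = (4 + √15/3)*2 = 8 + 2*√15/3 ≈ 10.582)
y³*(-45) + K(-5) = (8 + 2*√15/3)³*(-45) - 5 = -45*(8 + 2*√15/3)³ - 5 = -5 - 45*(8 + 2*√15/3)³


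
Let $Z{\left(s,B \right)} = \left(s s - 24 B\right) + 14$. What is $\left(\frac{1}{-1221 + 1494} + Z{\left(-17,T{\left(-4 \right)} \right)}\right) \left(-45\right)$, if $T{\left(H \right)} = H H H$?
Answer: $- \frac{7530720}{91} \approx -82755.0$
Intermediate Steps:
$T{\left(H \right)} = H^{3}$ ($T{\left(H \right)} = H^{2} H = H^{3}$)
$Z{\left(s,B \right)} = 14 + s^{2} - 24 B$ ($Z{\left(s,B \right)} = \left(s^{2} - 24 B\right) + 14 = 14 + s^{2} - 24 B$)
$\left(\frac{1}{-1221 + 1494} + Z{\left(-17,T{\left(-4 \right)} \right)}\right) \left(-45\right) = \left(\frac{1}{-1221 + 1494} + \left(14 + \left(-17\right)^{2} - 24 \left(-4\right)^{3}\right)\right) \left(-45\right) = \left(\frac{1}{273} + \left(14 + 289 - -1536\right)\right) \left(-45\right) = \left(\frac{1}{273} + \left(14 + 289 + 1536\right)\right) \left(-45\right) = \left(\frac{1}{273} + 1839\right) \left(-45\right) = \frac{502048}{273} \left(-45\right) = - \frac{7530720}{91}$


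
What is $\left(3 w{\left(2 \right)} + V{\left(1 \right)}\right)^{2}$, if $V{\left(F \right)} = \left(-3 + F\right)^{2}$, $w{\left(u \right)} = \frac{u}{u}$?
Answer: $49$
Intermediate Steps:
$w{\left(u \right)} = 1$
$\left(3 w{\left(2 \right)} + V{\left(1 \right)}\right)^{2} = \left(3 \cdot 1 + \left(-3 + 1\right)^{2}\right)^{2} = \left(3 + \left(-2\right)^{2}\right)^{2} = \left(3 + 4\right)^{2} = 7^{2} = 49$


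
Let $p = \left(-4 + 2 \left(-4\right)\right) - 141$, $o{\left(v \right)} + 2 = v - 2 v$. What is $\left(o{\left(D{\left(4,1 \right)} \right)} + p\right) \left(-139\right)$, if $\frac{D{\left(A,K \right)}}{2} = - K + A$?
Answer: $22379$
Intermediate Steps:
$D{\left(A,K \right)} = - 2 K + 2 A$ ($D{\left(A,K \right)} = 2 \left(- K + A\right) = 2 \left(A - K\right) = - 2 K + 2 A$)
$o{\left(v \right)} = -2 - v$ ($o{\left(v \right)} = -2 + \left(v - 2 v\right) = -2 - v$)
$p = -153$ ($p = \left(-4 - 8\right) - 141 = -12 - 141 = -153$)
$\left(o{\left(D{\left(4,1 \right)} \right)} + p\right) \left(-139\right) = \left(\left(-2 - \left(\left(-2\right) 1 + 2 \cdot 4\right)\right) - 153\right) \left(-139\right) = \left(\left(-2 - \left(-2 + 8\right)\right) - 153\right) \left(-139\right) = \left(\left(-2 - 6\right) - 153\right) \left(-139\right) = \left(-8 - 153\right) \left(-139\right) = \left(-161\right) \left(-139\right) = 22379$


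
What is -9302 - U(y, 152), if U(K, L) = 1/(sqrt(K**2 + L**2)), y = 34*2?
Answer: -9302 - sqrt(1733)/6932 ≈ -9302.0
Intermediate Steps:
y = 68
U(K, L) = 1/sqrt(K**2 + L**2)
-9302 - U(y, 152) = -9302 - 1/sqrt(68**2 + 152**2) = -9302 - 1/sqrt(4624 + 23104) = -9302 - 1/sqrt(27728) = -9302 - sqrt(1733)/6932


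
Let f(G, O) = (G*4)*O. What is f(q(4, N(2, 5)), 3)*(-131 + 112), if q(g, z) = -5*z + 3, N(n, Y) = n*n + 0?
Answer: 3876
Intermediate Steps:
N(n, Y) = n**2 (N(n, Y) = n**2 + 0 = n**2)
q(g, z) = 3 - 5*z
f(G, O) = 4*G*O (f(G, O) = (4*G)*O = 4*G*O)
f(q(4, N(2, 5)), 3)*(-131 + 112) = (4*(3 - 5*2**2)*3)*(-131 + 112) = (4*(3 - 5*4)*3)*(-19) = (4*(3 - 20)*3)*(-19) = (4*(-17)*3)*(-19) = -204*(-19) = 3876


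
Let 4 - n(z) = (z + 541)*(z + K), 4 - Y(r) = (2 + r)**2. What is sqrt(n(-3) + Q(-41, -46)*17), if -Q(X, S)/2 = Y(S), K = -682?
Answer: sqrt(434222) ≈ 658.96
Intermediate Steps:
Y(r) = 4 - (2 + r)**2
n(z) = 4 - (-682 + z)*(541 + z) (n(z) = 4 - (z + 541)*(z - 682) = 4 - (541 + z)*(-682 + z) = 4 - (-682 + z)*(541 + z))
Q(X, S) = -8 + 2*(2 + S)**2 (Q(X, S) = -2*(4 - (2 + S)**2) = -8 + 2*(2 + S)**2)
sqrt(n(-3) + Q(-41, -46)*17) = sqrt((368966 - 1*(-3)**2 + 141*(-3)) + (2*(-46)*(4 - 46))*17) = sqrt((368966 - 1*9 - 423) + (2*(-46)*(-42))*17) = sqrt((368966 - 9 - 423) + 3864*17) = sqrt(368534 + 65688) = sqrt(434222)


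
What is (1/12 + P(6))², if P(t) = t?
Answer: 5329/144 ≈ 37.007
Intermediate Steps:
(1/12 + P(6))² = (1/12 + 6)² = (73/12)² = 5329/144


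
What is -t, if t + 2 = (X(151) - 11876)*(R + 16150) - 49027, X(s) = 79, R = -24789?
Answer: -101865254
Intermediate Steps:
t = 101865254 (t = -2 + ((79 - 11876)*(-24789 + 16150) - 49027) = -2 + (-11797*(-8639) - 49027) = -2 + (101914283 - 49027) = -2 + 101865256 = 101865254)
-t = -1*101865254 = -101865254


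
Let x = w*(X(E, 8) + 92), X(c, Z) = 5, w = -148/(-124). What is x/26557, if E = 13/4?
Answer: 3589/823267 ≈ 0.0043595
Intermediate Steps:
E = 13/4 (E = 13*(¼) = 13/4 ≈ 3.2500)
w = 37/31 (w = -148*(-1/124) = 37/31 ≈ 1.1935)
x = 3589/31 (x = 37*(5 + 92)/31 = (37/31)*97 = 3589/31 ≈ 115.77)
x/26557 = (3589/31)/26557 = (3589/31)*(1/26557) = 3589/823267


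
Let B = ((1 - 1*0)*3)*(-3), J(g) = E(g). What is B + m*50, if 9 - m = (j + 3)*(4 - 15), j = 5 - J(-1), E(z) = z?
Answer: 5391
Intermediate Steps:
J(g) = g
B = -9 (B = ((1 + 0)*3)*(-3) = (1*3)*(-3) = 3*(-3) = -9)
j = 6 (j = 5 - 1*(-1) = 5 + 1 = 6)
m = 108 (m = 9 - (6 + 3)*(4 - 15) = 9 - 9*(-11) = 9 - 1*(-99) = 9 + 99 = 108)
B + m*50 = -9 + 108*50 = -9 + 5400 = 5391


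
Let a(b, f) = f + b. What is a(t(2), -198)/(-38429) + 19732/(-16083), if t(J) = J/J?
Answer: -755112677/618053607 ≈ -1.2218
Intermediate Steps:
t(J) = 1
a(b, f) = b + f
a(t(2), -198)/(-38429) + 19732/(-16083) = (1 - 198)/(-38429) + 19732/(-16083) = -197*(-1/38429) + 19732*(-1/16083) = 197/38429 - 19732/16083 = -755112677/618053607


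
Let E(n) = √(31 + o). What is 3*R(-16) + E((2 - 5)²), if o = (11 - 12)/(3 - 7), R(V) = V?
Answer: -48 + 5*√5/2 ≈ -42.410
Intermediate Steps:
o = ¼ (o = -1/(-4) = -1*(-¼) = ¼ ≈ 0.25000)
E(n) = 5*√5/2 (E(n) = √(31 + ¼) = √(125/4) = 5*√5/2)
3*R(-16) + E((2 - 5)²) = 3*(-16) + 5*√5/2 = -48 + 5*√5/2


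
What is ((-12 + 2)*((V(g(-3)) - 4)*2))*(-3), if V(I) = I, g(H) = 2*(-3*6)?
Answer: -2400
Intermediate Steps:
g(H) = -36 (g(H) = 2*(-18) = -36)
((-12 + 2)*((V(g(-3)) - 4)*2))*(-3) = ((-12 + 2)*((-36 - 4)*2))*(-3) = -(-400)*2*(-3) = -10*(-80)*(-3) = 800*(-3) = -2400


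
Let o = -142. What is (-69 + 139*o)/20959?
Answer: -19807/20959 ≈ -0.94504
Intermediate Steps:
(-69 + 139*o)/20959 = (-69 + 139*(-142))/20959 = (-69 - 19738)*(1/20959) = -19807*1/20959 = -19807/20959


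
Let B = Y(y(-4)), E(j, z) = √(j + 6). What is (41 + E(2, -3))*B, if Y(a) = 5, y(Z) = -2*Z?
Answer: 205 + 10*√2 ≈ 219.14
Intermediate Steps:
E(j, z) = √(6 + j)
B = 5
(41 + E(2, -3))*B = (41 + √(6 + 2))*5 = (41 + √8)*5 = (41 + 2*√2)*5 = 205 + 10*√2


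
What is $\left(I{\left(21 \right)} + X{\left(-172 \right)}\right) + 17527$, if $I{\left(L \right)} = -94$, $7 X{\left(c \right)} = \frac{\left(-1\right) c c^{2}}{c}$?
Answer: $\frac{92447}{7} \approx 13207.0$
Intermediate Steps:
$X{\left(c \right)} = - \frac{c^{2}}{7}$ ($X{\left(c \right)} = \frac{- c c^{2} \frac{1}{c}}{7} = \frac{- c^{3} \frac{1}{c}}{7} = \frac{\left(-1\right) c^{2}}{7} = - \frac{c^{2}}{7}$)
$\left(I{\left(21 \right)} + X{\left(-172 \right)}\right) + 17527 = \left(-94 - \frac{\left(-172\right)^{2}}{7}\right) + 17527 = \left(-94 - \frac{29584}{7}\right) + 17527 = - \frac{30242}{7} + 17527 = \frac{92447}{7}$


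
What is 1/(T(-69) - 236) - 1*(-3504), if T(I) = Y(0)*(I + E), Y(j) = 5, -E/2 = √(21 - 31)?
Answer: 1186317163/338561 + 10*I*√10/338561 ≈ 3504.0 + 9.3404e-5*I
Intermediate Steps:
E = -2*I*√10 (E = -2*√(21 - 31) = -2*I*√10 ≈ -6.3246*I)
T(I) = 5*I - 10*I*√10 (T(I) = 5*(I - 2*I*√10) = 5*I - 10*I*√10)
1/(T(-69) - 236) - 1*(-3504) = 1/((5*(-69) - 10*I*√10) - 236) - 1*(-3504) = 1/((-345 - 10*I*√10) - 236) + 3504 = 1/(-581 - 10*I*√10) + 3504 = 3504 + 1/(-581 - 10*I*√10)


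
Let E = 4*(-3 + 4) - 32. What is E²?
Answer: 784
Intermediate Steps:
E = -28 (E = 4*1 - 32 = 4 - 32 = -28)
E² = (-28)² = 784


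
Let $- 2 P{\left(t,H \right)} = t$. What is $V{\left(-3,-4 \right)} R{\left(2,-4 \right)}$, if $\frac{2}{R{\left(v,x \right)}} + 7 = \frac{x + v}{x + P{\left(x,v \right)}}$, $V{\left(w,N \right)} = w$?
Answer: $1$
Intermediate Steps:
$P{\left(t,H \right)} = - \frac{t}{2}$
$R{\left(v,x \right)} = \frac{2}{-7 + \frac{2 \left(v + x\right)}{x}}$ ($R{\left(v,x \right)} = \frac{2}{-7 + \frac{x + v}{x - \frac{x}{2}}} = \frac{2}{-7 + \frac{v + x}{\frac{1}{2} x}} = \frac{2}{-7 + \left(v + x\right) \frac{2}{x}} = \frac{2}{-7 + \frac{2 \left(v + x\right)}{x}}$)
$V{\left(-3,-4 \right)} R{\left(2,-4 \right)} = - 3 \cdot 2 \left(-4\right) \frac{1}{\left(-5\right) \left(-4\right) + 2 \cdot 2} = - 3 \cdot 2 \left(-4\right) \frac{1}{20 + 4} = - 3 \cdot 2 \left(-4\right) \frac{1}{24} = \left(-3\right) \left(- \frac{1}{3}\right) = 1$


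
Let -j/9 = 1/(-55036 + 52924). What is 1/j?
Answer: 704/3 ≈ 234.67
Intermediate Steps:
j = 3/704 (j = -9/(-55036 + 52924) = -9/(-2112) = -9*(-1/2112) = 3/704 ≈ 0.0042614)
1/j = 1/(3/704) = 704/3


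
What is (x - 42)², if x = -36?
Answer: 6084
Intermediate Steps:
(x - 42)² = (-36 - 42)² = (-78)² = 6084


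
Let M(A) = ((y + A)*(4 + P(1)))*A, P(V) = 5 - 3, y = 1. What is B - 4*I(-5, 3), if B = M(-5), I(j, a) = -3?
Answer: 132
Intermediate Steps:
P(V) = 2
M(A) = A*(6 + 6*A) (M(A) = ((1 + A)*(4 + 2))*A = ((1 + A)*6)*A = (6 + 6*A)*A = A*(6 + 6*A))
B = 120 (B = 6*(-5)*(1 - 5) = 6*(-5)*(-4) = 120)
B - 4*I(-5, 3) = 120 - 4*(-3) = 120 + 12 = 132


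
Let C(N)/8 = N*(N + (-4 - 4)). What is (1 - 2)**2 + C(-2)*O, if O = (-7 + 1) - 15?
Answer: -3359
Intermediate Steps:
C(N) = 8*N*(-8 + N) (C(N) = 8*(N*(N + (-4 - 4))) = 8*(N*(N - 8)) = 8*(N*(-8 + N)) = 8*N*(-8 + N))
O = -21 (O = -6 - 15 = -21)
(1 - 2)**2 + C(-2)*O = (1 - 2)**2 + (8*(-2)*(-8 - 2))*(-21) = (-1)**2 + (8*(-2)*(-10))*(-21) = 1 + 160*(-21) = 1 - 3360 = -3359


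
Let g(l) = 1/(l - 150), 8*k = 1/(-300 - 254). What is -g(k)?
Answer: 4432/664801 ≈ 0.0066667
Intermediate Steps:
k = -1/4432 (k = 1/(8*(-300 - 254)) = (⅛)/(-554) = (⅛)*(-1/554) = -1/4432 ≈ -0.00022563)
g(l) = 1/(-150 + l)
-g(k) = -1/(-150 - 1/4432) = -1/(-664801/4432) = -1*(-4432/664801) = 4432/664801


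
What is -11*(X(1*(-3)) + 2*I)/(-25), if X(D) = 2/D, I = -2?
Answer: -154/75 ≈ -2.0533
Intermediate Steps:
-11*(X(1*(-3)) + 2*I)/(-25) = -11*(2/((1*(-3))) + 2*(-2))/(-25) = -11*(2/(-3) - 4)*(-1/25) = -11*(2*(-⅓) - 4)*(-1/25) = -11*(-⅔ - 4)*(-1/25) = -11*(-14/3)*(-1/25) = (154/3)*(-1/25) = -154/75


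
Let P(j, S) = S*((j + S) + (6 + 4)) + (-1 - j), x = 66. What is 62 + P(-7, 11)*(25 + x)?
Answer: 14622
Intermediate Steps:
P(j, S) = -1 - j + S*(10 + S + j) (P(j, S) = S*((S + j) + 10) + (-1 - j) = S*(10 + S + j) + (-1 - j) = -1 - j + S*(10 + S + j))
62 + P(-7, 11)*(25 + x) = 62 + (-1 + 11**2 - 1*(-7) + 10*11 + 11*(-7))*(25 + 66) = 62 + (-1 + 121 + 7 + 110 - 77)*91 = 62 + 160*91 = 62 + 14560 = 14622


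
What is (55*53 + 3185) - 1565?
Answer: 4535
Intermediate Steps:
(55*53 + 3185) - 1565 = (2915 + 3185) - 1565 = 6100 - 1565 = 4535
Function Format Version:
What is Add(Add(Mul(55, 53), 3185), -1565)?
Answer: 4535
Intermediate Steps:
Add(Add(Mul(55, 53), 3185), -1565) = Add(Add(2915, 3185), -1565) = Add(6100, -1565) = 4535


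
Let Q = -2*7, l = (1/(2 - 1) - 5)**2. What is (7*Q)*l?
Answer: -1568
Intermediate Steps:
l = 16 (l = (1/1 - 5)**2 = (1 - 5)**2 = (-4)**2 = 16)
Q = -14
(7*Q)*l = (7*(-14))*16 = -98*16 = -1568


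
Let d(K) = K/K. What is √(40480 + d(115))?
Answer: √40481 ≈ 201.20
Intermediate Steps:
d(K) = 1
√(40480 + d(115)) = √(40480 + 1) = √40481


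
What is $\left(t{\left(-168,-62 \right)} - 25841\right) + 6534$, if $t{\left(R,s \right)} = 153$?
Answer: $-19154$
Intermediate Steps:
$\left(t{\left(-168,-62 \right)} - 25841\right) + 6534 = \left(153 - 25841\right) + 6534 = -25688 + 6534 = -19154$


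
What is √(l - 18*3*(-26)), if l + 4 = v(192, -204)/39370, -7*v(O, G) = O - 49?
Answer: √106329747930630/275590 ≈ 37.417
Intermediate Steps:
v(O, G) = 7 - O/7 (v(O, G) = -(O - 49)/7 = -(-49 + O)/7 = 7 - O/7)
l = -1102503/275590 (l = -4 + (7 - ⅐*192)/39370 = -4 + (7 - 192/7)*(1/39370) = -4 - 143/7*1/39370 = -4 - 143/275590 = -1102503/275590 ≈ -4.0005)
√(l - 18*3*(-26)) = √(-1102503/275590 - 18*3*(-26)) = √(-1102503/275590 - 54*(-26)) = √(-1102503/275590 + 1404) = √(385825857/275590) = √106329747930630/275590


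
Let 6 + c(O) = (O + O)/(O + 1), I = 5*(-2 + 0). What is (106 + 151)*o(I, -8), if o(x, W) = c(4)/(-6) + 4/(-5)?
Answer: -257/15 ≈ -17.133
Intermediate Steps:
I = -10 (I = 5*(-2) = -10)
c(O) = -6 + 2*O/(1 + O) (c(O) = -6 + (O + O)/(O + 1) = -6 + (2*O)/(1 + O) = -6 + 2*O/(1 + O))
o(x, W) = -1/15 (o(x, W) = (2*(-3 - 2*4)/(1 + 4))/(-6) + 4/(-5) = (2*(-3 - 8)/5)*(-1/6) + 4*(-1/5) = (2*(1/5)*(-11))*(-1/6) - 4/5 = -22/5*(-1/6) - 4/5 = 11/15 - 4/5 = -1/15)
(106 + 151)*o(I, -8) = (106 + 151)*(-1/15) = 257*(-1/15) = -257/15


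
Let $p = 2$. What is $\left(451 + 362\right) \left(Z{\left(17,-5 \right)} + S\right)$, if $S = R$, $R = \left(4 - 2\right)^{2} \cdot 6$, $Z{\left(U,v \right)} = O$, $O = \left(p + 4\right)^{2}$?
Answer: $48780$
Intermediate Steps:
$O = 36$ ($O = \left(2 + 4\right)^{2} = 6^{2} = 36$)
$Z{\left(U,v \right)} = 36$
$R = 24$ ($R = 2^{2} \cdot 6 = 4 \cdot 6 = 24$)
$S = 24$
$\left(451 + 362\right) \left(Z{\left(17,-5 \right)} + S\right) = \left(451 + 362\right) \left(36 + 24\right) = 813 \cdot 60 = 48780$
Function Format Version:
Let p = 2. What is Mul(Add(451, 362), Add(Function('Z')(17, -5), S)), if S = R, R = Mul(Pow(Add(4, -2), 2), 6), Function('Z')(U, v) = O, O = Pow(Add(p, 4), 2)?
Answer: 48780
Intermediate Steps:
O = 36 (O = Pow(Add(2, 4), 2) = Pow(6, 2) = 36)
Function('Z')(U, v) = 36
R = 24 (R = Mul(Pow(2, 2), 6) = Mul(4, 6) = 24)
S = 24
Mul(Add(451, 362), Add(Function('Z')(17, -5), S)) = Mul(Add(451, 362), Add(36, 24)) = Mul(813, 60) = 48780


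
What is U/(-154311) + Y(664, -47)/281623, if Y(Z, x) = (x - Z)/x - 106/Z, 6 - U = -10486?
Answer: -46070478972193/678111247453812 ≈ -0.067939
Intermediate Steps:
U = 10492 (U = 6 - 1*(-10486) = 6 + 10486 = 10492)
Y(Z, x) = -106/Z + (x - Z)/x (Y(Z, x) = (x - Z)/x - 106/Z = -106/Z + (x - Z)/x)
U/(-154311) + Y(664, -47)/281623 = 10492/(-154311) + (1 - 106/664 - 1*664/(-47))/281623 = 10492*(-1/154311) + (1 - 106*1/664 - 1*664*(-1/47))*(1/281623) = -10492/154311 + (1 - 53/332 + 664/47)*(1/281623) = -10492/154311 + (233561/15604)*(1/281623) = -10492/154311 + 233561/4394445292 = -46070478972193/678111247453812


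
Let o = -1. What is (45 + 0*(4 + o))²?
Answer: 2025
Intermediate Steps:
(45 + 0*(4 + o))² = (45 + 0*(4 - 1))² = (45 + 0*3)² = (45 + 0)² = 45² = 2025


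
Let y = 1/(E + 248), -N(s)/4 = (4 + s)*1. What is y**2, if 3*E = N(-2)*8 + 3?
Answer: 9/466489 ≈ 1.9293e-5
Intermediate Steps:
N(s) = -16 - 4*s (N(s) = -4*(4 + s) = -16 - 4*s)
E = -61/3 (E = ((-16 - 4*(-2))*8 + 3)/3 = ((-16 + 8)*8 + 3)/3 = (-8*8 + 3)/3 = (-64 + 3)/3 = (1/3)*(-61) = -61/3 ≈ -20.333)
y = 3/683 (y = 1/(-61/3 + 248) = 1/(683/3) = 3/683 ≈ 0.0043924)
y**2 = (3/683)**2 = 9/466489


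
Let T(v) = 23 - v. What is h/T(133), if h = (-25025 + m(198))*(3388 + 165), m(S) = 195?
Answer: 802009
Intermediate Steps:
h = -88220990 (h = (-25025 + 195)*(3388 + 165) = -24830*3553 = -88220990)
h/T(133) = -88220990/(23 - 1*133) = -88220990/(23 - 133) = -88220990/(-110) = -88220990*(-1/110) = 802009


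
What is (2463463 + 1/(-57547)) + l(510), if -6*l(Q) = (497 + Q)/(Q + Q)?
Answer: 867601162241371/352187640 ≈ 2.4635e+6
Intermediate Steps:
l(Q) = -(497 + Q)/(12*Q) (l(Q) = -(497 + Q)/(6*(Q + Q)) = -(497 + Q)/(6*(2*Q)) = -(497 + Q)*1/(2*Q)/6 = -(497 + Q)/(12*Q))
(2463463 + 1/(-57547)) + l(510) = (2463463 + 1/(-57547)) + (1/12)*(-497 - 1*510)/510 = (2463463 - 1/57547) + (1/12)*(1/510)*(-497 - 510) = 141764905260/57547 + (1/12)*(1/510)*(-1007) = 141764905260/57547 - 1007/6120 = 867601162241371/352187640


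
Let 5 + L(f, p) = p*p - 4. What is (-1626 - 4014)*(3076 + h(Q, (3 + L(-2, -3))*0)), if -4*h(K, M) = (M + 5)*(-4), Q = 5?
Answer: -17376840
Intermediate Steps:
L(f, p) = -9 + p**2 (L(f, p) = -5 + (p*p - 4) = -5 + (p**2 - 4) = -5 + (-4 + p**2) = -9 + p**2)
h(K, M) = 5 + M (h(K, M) = -(M + 5)*(-4)/4 = -(5 + M)*(-4)/4 = -(-20 - 4*M)/4 = 5 + M)
(-1626 - 4014)*(3076 + h(Q, (3 + L(-2, -3))*0)) = (-1626 - 4014)*(3076 + (5 + (3 + (-9 + (-3)**2))*0)) = -5640*(3076 + (5 + (3 + (-9 + 9))*0)) = -5640*(3076 + (5 + (3 + 0)*0)) = -5640*(3076 + (5 + 3*0)) = -5640*(3076 + (5 + 0)) = -5640*(3076 + 5) = -5640*3081 = -17376840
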